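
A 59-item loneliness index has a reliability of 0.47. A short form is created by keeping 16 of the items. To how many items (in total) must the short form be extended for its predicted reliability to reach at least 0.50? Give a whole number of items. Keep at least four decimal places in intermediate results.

67

Short-form reliability: n = 16/59 = 0.2712; r_16 = n·r/(1+(n−1)r) ≈ 0.1939
Length factor from the short form to reach 0.50: n' = 0.50(1 − 0.1939) / [0.1939(1 − 0.50)] ≈ 4.1573
Items = 4.1573 × 16 ≈ 66.52 → 67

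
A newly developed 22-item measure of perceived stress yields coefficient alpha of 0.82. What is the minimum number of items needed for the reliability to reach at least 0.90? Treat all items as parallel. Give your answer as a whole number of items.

n = [0.90 × 0.18] / [0.82 × 0.10]
n = 0.1620 / 0.0820 ≈ 1.9756
1.9756 × 22 = 43.46 → 44 items

44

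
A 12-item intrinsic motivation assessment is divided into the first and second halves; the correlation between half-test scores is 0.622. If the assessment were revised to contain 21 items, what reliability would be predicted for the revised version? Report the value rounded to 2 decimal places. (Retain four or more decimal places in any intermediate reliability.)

Spearman-Brown correction (n = 2): r_full = 2·0.622/(1 + 0.622) = 0.7670
Then adjust to 21 items: n = 21/12 = 1.7500
r_new = n·r_full / (1 + (n − 1)·r_full) = 1.3422 / 1.5753 ≈ 0.8520

0.85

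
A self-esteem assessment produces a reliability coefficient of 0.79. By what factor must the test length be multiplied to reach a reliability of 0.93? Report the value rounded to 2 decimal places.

Invert Spearman-Brown to solve for n:
n = r_target (1 − r_old) / [ r_old (1 − r_target) ]
n = 0.93 × (1 − 0.79) / [ 0.79 × (1 − 0.93) ]
  = 0.1953 / 0.0553 = 3.5316

3.53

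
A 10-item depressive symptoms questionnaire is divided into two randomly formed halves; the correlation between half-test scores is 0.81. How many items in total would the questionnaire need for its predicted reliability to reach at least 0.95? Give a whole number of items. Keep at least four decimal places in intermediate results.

23

r_full = 2(0.81)/(1 + 0.81) = 0.8950
Solve Spearman-Brown for n: n = 0.95(1 − 0.8950) / [0.8950(1 − 0.95)] = 2.2291
Items = 2.2291 × 10 ≈ 22.29 → 23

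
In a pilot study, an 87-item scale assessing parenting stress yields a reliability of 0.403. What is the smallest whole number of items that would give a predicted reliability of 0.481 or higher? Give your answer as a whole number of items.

Invert Spearman-Brown to solve for n:
n = r_target (1 − r_old) / [ r_old (1 − r_target) ]
n = [0.481 × 0.597] / [0.403 × 0.519]
  = 0.287157 / 0.209157 = 1.3729
Items needed = n × 87 = 1.3729 × 87 ≈ 119.44 → round up to 120

120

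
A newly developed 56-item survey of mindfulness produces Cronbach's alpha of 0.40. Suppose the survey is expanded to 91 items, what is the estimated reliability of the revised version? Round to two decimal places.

0.52

Length ratio n = 91/56 = 1.625
r_new = (1.625 × 0.40) / (1 + (1.625 − 1) × 0.40)
r_new = 0.6500 / 1.2500 ≈ 0.5200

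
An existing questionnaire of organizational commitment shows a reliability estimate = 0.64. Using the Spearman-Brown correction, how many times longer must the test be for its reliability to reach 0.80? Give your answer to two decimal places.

2.25

Rearranging the Spearman-Brown formula for n,
n = r_target (1 − r_old) / [ r_old (1 − r_target) ]
n = 0.80 × (1 − 0.64) / [ 0.64 × (1 − 0.80) ]
n = 0.2880 / 0.1280 ≈ 2.2500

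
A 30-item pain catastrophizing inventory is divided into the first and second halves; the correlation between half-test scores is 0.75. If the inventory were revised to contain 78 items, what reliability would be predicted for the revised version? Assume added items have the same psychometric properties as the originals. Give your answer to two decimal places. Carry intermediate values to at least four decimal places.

Spearman-Brown correction (n = 2): r_full = 2·0.75/(1 + 0.75) = 0.8571
Then adjust to 78 items: n = 78/30 = 2.6000
r_new = n·r_full / (1 + (n − 1)·r_full) = 2.2285 / 2.3714 ≈ 0.9397

0.94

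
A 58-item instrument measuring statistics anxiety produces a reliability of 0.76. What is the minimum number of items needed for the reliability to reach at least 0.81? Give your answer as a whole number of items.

79

Rearranging the Spearman-Brown formula for n,
n = r_target (1 − r_old) / [ r_old (1 − r_target) ]
n = [0.81 × 0.24] / [0.76 × 0.19]
n = 0.1944 / 0.1444 ≈ 1.3463
Items needed = n × 58 = 1.3463 × 58 ≈ 78.09 → round up to 79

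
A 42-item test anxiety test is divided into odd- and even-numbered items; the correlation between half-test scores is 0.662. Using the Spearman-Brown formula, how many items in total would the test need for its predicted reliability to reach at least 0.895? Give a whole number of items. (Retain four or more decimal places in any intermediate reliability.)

92

Corrected full-test reliability: r_full = 2 × 0.662 / (1 + 0.662) ≈ 0.7966
Solve Spearman-Brown for n: n = 0.895(1 − 0.7966) / [0.7966(1 − 0.895)] = 2.1764
Required items = 2.1764 × 42 = 91.41, so 92 items.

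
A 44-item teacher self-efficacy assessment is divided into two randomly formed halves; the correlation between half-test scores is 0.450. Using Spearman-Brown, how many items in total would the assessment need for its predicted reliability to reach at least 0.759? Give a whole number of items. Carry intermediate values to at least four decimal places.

85

r_full = 2(0.450)/(1 + 0.450) = 0.6207
n = r_tgt(1 − r_full) / [r_full(1 − r_tgt)] = 0.759 × 0.3793 / (0.6207 × 0.241) ≈ 1.9245
Required items = 1.9245 × 44 = 84.68, so 85 items.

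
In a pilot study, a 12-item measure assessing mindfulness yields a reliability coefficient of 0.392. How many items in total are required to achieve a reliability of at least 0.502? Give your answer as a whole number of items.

Rearranging the Spearman-Brown formula for n,
n = r*(1 − r) / [ r (1 − r*) ]
n = 0.502(1 − 0.392) / [0.392(1 − 0.502)]
n = 0.305216 / 0.195216 ≈ 1.5635
Items needed = n × 12 = 1.5635 × 12 ≈ 18.76 → round up to 19

19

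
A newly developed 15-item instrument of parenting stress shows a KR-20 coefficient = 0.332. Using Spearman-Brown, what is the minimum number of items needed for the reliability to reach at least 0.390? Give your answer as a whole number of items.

n = [0.390 × 0.668] / [0.332 × 0.610]
n = 0.260520 / 0.202520 ≈ 1.2864
Items needed = n × 15 = 1.2864 × 15 ≈ 19.30 → round up to 20

20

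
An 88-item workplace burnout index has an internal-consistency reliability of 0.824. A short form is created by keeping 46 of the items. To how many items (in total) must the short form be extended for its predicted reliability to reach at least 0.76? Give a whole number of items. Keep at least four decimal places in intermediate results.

First, r for the 46-item form: n = 46/88 = 0.5227, so r_46 = 0.5227·0.824/(1 + (0.5227 − 1)·0.824) = 0.7099
Then solve for n' with r_old = 0.7099, r_target = 0.76: n' = 0.76(1 − 0.7099)/[0.7099(1 − 0.76)] = 1.2941
Total items = 1.2941 × 46 = 59.53, rounded up to 60.

60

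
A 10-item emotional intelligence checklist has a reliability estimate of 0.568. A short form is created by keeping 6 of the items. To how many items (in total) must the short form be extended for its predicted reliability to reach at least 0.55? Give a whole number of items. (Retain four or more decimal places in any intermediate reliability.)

First, r for the 6-item form: n = 6/10 = 0.6000, so r_6 = 0.6000·0.568/(1 + (0.6000 − 1)·0.568) = 0.4410
Length factor from the short form to reach 0.55: n' = 0.55(1 − 0.4410) / [0.4410(1 − 0.55)] ≈ 1.5493
Total items = 1.5493 × 6 = 9.30, rounded up to 10.

10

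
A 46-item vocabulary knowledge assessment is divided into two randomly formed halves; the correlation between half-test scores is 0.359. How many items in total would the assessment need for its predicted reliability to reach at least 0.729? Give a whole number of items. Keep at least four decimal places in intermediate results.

Corrected full-test reliability: r_full = 2 × 0.359 / (1 + 0.359) ≈ 0.5283
Solve Spearman-Brown for n: n = 0.729(1 − 0.5283) / [0.5283(1 − 0.729)] = 2.4018
Required items = 2.4018 × 46 = 110.48, so 111 items.

111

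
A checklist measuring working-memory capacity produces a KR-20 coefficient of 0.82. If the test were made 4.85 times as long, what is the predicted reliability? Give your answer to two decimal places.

r_new = (4.85 × 0.82) / (1 + (4.85 − 1) × 0.82)
r_new = 3.9770 / 4.1570 ≈ 0.9567

0.96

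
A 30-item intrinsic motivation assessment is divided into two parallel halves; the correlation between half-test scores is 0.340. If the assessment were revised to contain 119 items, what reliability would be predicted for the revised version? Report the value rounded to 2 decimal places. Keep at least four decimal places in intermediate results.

First correct the split-half correlation to full-test reliability: r_full = 2 × 0.340 / (1 + 0.340) ≈ 0.5075
Then adjust to 119 items: n = 119/30 = 3.9667
r_new = n·r_full / (1 + (n − 1)·r_full) = 2.0131 / 2.5056 ≈ 0.8034

0.80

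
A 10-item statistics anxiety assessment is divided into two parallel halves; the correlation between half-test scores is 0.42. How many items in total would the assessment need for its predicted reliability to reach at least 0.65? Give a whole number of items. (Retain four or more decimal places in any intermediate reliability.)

Corrected full-test reliability: r_full = 2 × 0.42 / (1 + 0.42) ≈ 0.5915
Solve Spearman-Brown for n: n = 0.65(1 − 0.5915) / [0.5915(1 − 0.65)] = 1.2826
Required items = 1.2826 × 10 = 12.83, so 13 items.

13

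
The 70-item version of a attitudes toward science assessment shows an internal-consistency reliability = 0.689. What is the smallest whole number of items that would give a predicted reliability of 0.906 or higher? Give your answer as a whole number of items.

305

Invert Spearman-Brown to solve for n:
n = r_target (1 − r_old) / [ r_old (1 − r_target) ]
n = 0.906(1 − 0.689) / [0.689(1 − 0.906)]
  = 0.281766 / 0.064766 = 4.3505
4.3505 × 70 = 304.54 → 305 items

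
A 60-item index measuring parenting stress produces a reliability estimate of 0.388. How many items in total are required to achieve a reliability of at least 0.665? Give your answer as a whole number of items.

188

Invert Spearman-Brown to solve for n:
n = r*(1 − r) / [ r (1 − r*) ]
n = 0.665 × (1 − 0.388) / [ 0.388 × (1 − 0.665) ]
  = 0.406980 / 0.129980 = 3.1311
3.1311 × 60 = 187.87 → 188 items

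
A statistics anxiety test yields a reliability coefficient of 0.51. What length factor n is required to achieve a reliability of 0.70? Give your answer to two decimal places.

2.24

n = [0.70 × 0.49] / [0.51 × 0.30]
n = 0.3430 / 0.1530 ≈ 2.2418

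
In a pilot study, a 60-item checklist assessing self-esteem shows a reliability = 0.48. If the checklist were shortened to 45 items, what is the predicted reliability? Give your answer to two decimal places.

n = 45/60 = 0.75
r_new = (0.75 × 0.48) / (1 + (0.75 − 1) × 0.48)
     = 0.3600 / 0.8800 = 0.4091

0.41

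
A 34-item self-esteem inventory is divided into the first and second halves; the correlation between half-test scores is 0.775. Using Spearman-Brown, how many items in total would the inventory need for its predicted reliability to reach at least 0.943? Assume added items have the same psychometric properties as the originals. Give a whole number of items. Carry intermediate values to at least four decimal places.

r_full = 2(0.775)/(1 + 0.775) = 0.8732
Solve Spearman-Brown for n: n = 0.943(1 − 0.8732) / [0.8732(1 − 0.943)] = 2.4024
Items = 2.4024 × 34 ≈ 81.68 → 82

82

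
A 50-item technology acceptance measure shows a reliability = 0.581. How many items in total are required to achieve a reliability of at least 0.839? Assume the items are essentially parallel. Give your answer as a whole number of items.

n = [0.839 × 0.419] / [0.581 × 0.161]
  = 0.351541 / 0.093541 = 3.7581
Items needed = n × 50 = 3.7581 × 50 ≈ 187.91 → round up to 188

188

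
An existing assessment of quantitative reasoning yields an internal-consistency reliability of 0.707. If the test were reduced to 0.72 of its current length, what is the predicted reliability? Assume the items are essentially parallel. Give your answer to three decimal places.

0.635

r_new = 0.72·0.707 / [1 + (0.72 − 1)·0.707]
r_new = 0.5090 / 0.8020 ≈ 0.6347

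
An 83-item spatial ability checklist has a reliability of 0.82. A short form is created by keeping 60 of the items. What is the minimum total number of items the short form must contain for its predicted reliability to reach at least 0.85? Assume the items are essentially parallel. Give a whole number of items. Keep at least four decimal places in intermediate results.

104

First, r for the 60-item form: n = 60/83 = 0.7229, so r_60 = 0.7229·0.82/(1 + (0.7229 − 1)·0.82) = 0.7671
Then solve for n' with r_old = 0.7671, r_target = 0.85: n' = 0.85(1 − 0.7671)/[0.7671(1 − 0.85)] = 1.7205
Total items = 1.7205 × 60 = 103.23, rounded up to 104.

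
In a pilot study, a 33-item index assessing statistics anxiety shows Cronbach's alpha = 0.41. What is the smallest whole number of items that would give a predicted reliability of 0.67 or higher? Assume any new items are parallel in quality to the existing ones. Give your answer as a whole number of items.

Spearman-Brown solved for the length factor n:
n = r_target (1 − r_old) / [ r_old (1 − r_target) ]
n = [0.67 × 0.59] / [0.41 × 0.33]
n = 0.3953 / 0.1353 ≈ 2.9217
2.9217 × 33 = 96.42 → 97 items

97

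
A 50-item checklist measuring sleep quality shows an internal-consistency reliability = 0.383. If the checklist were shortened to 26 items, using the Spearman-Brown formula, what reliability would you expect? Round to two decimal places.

The new length is 26/50 = 0.52 times the old.
r_new = 0.52·0.383 / [1 + (0.52 − 1)·0.383]
     = 0.1992 / 0.8162 = 0.2441

0.24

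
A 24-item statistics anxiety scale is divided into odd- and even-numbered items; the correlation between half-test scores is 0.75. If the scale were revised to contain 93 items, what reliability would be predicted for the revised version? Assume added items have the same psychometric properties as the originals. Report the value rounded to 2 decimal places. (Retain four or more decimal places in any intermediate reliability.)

First correct the split-half correlation to full-test reliability: r_full = 2 × 0.75 / (1 + 0.75) ≈ 0.8571
Then adjust to 93 items: n = 93/24 = 3.8750
r_new = n·r_full / (1 + (n − 1)·r_full) = 3.3213 / 3.4642 ≈ 0.9587

0.96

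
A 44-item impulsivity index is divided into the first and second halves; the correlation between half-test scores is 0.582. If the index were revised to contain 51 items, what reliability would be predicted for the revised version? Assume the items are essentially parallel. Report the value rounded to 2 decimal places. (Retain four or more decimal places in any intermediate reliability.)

Full-test reliability from the split-half r: r_full = 2(0.582)/(1 + 0.582) = 0.7358
Length factor from 44 to 51 items: n = 51/44 = 1.1591
r_new = n·r_full / (1 + (n − 1)·r_full) = 0.8529 / 1.1171 ≈ 0.7635

0.76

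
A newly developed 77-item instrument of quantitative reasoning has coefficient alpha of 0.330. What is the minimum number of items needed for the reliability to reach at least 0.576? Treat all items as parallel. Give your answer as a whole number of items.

n = [0.576 × 0.670] / [0.330 × 0.424]
n = 0.385920 / 0.139920 ≈ 2.7581
Items needed = n × 77 = 2.7581 × 77 ≈ 212.37 → round up to 213

213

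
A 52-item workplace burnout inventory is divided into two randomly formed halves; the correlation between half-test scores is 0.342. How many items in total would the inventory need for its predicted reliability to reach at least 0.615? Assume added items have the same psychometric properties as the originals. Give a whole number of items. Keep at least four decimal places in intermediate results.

r_full = 2(0.342)/(1 + 0.342) = 0.5097
n = r_tgt(1 − r_full) / [r_full(1 − r_tgt)] = 0.615 × 0.4903 / (0.5097 × 0.385) ≈ 1.5366
Required items = 1.5366 × 52 = 79.90, so 80 items.

80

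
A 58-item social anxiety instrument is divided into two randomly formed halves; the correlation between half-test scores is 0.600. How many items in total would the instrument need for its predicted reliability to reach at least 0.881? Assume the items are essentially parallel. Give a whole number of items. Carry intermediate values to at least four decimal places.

Corrected full-test reliability: r_full = 2 × 0.600 / (1 + 0.600) ≈ 0.7500
n = r_tgt(1 − r_full) / [r_full(1 − r_tgt)] = 0.881 × 0.2500 / (0.7500 × 0.119) ≈ 2.4678
Items = 2.4678 × 58 ≈ 143.13 → 144

144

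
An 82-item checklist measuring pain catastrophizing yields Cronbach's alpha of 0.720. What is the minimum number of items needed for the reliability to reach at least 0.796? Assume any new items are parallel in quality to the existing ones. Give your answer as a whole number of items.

n = [0.796 × 0.280] / [0.720 × 0.204]
  = 0.222880 / 0.146880 = 1.5174
Items needed = n × 82 = 1.5174 × 82 ≈ 124.43 → round up to 125

125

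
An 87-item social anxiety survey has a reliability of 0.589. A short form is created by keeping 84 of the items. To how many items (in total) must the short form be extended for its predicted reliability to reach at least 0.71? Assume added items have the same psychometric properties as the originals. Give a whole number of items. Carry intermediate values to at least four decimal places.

First, r for the 84-item form: n = 84/87 = 0.9655, so r_84 = 0.9655·0.589/(1 + (0.9655 − 1)·0.589) = 0.5805
Then solve for n' with r_old = 0.5805, r_target = 0.71: n' = 0.71(1 − 0.5805)/[0.5805(1 − 0.71)] = 1.7693
Items = 1.7693 × 84 ≈ 148.62 → 149

149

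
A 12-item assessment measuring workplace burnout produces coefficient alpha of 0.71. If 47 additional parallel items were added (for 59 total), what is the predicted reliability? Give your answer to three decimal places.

Length ratio n = 59/12 = 4.9167
r_new = (4.9167 × 0.71) / (1 + (4.9167 − 1) × 0.71)
     = 3.4909 / 3.7809 = 0.9233

0.923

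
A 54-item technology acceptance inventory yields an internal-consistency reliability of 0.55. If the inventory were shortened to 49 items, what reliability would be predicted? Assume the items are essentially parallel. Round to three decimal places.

0.526

Length ratio n = 49/54 = 0.9074
By Spearman-Brown, r_new = n r / (1 + (n − 1) r).
r_new = 0.9074·0.55 / [1 + (0.9074 − 1)·0.55]
     = 0.4991 / 0.9491 = 0.5259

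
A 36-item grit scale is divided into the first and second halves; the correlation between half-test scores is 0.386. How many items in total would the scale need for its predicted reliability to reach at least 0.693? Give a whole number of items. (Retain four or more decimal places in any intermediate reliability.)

r_full = 2(0.386)/(1 + 0.386) = 0.5570
Solve Spearman-Brown for n: n = 0.693(1 − 0.5570) / [0.5570(1 − 0.693)] = 1.7953
Items = 1.7953 × 36 ≈ 64.63 → 65

65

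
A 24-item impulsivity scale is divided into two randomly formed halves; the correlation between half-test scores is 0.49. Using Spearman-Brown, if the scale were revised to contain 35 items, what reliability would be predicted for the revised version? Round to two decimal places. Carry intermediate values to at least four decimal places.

0.74

Spearman-Brown correction (n = 2): r_full = 2·0.49/(1 + 0.49) = 0.6577
Length factor from 24 to 35 items: n = 35/24 = 1.4583
r_new = n·r_full / (1 + (n − 1)·r_full) = 0.9591 / 1.3014 ≈ 0.7370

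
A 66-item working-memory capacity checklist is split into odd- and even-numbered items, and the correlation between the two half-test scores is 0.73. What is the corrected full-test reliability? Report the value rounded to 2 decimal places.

Apply the Spearman-Brown correction with n = 2:
r_full = 2(0.73) / (1 + 0.73)
r_full = 1.4600 / 1.7300 ≈ 0.8439

0.84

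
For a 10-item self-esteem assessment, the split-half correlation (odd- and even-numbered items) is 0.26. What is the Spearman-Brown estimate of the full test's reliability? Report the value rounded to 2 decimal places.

Each half is half the length of the full test, so the full test is n = 2 times a half.
r_full = 2(0.26) / (1 + 0.26)
       = 0.5200 / 1.2600 = 0.4127

0.41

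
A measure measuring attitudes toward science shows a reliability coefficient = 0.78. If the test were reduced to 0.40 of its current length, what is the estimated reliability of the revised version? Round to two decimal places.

Spearman-Brown: r_new = n·r / (1 + (n − 1)·r)
r_new = 0.4·0.78 / [1 + (0.4 − 1)·0.78]
r_new = 0.3120 / 0.5320 ≈ 0.5865

0.59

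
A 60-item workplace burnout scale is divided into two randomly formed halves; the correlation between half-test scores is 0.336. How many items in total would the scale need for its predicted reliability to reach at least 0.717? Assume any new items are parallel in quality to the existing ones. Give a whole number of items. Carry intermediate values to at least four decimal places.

Corrected full-test reliability: r_full = 2 × 0.336 / (1 + 0.336) ≈ 0.5030
Solve Spearman-Brown for n: n = 0.717(1 − 0.5030) / [0.5030(1 − 0.717)] = 2.5033
Items = 2.5033 × 60 ≈ 150.20 → 151

151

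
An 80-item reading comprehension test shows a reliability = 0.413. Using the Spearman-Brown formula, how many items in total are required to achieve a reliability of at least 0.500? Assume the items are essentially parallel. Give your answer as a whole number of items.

Rearranging the Spearman-Brown formula for n,
n = r*(1 − r) / [ r (1 − r*) ]
n = 0.500(1 − 0.413) / [0.413(1 − 0.500)]
  = 0.293500 / 0.206500 = 1.4213
So the test needs 1.4213 × 80 ≈ 113.70 items; rounding up, 114.

114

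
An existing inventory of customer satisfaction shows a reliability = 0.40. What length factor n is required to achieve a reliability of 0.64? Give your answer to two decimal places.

2.67

Rearranging the Spearman-Brown formula for n,
n = r*(1 − r) / [ r (1 − r*) ]
n = 0.64(1 − 0.40) / [0.40(1 − 0.64)]
n = 0.3840 / 0.1440 ≈ 2.6667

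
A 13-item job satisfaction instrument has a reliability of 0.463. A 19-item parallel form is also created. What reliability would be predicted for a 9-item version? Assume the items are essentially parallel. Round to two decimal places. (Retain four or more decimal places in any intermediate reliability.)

Only the ratio of lengths matters: n = 9/13 = 0.6923
r_{9} = n·r / (1 + (n − 1)·r) = 0.3205 / 0.8575 ≈ 0.3738

0.37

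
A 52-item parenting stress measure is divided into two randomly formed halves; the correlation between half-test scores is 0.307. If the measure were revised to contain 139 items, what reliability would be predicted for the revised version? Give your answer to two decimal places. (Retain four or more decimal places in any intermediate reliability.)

Full-test reliability from the split-half r: r_full = 2(0.307)/(1 + 0.307) = 0.4698
Then adjust to 139 items: n = 139/52 = 2.6731
r_new = n·r_full / (1 + (n − 1)·r_full) = 1.2558 / 1.7860 ≈ 0.7031

0.70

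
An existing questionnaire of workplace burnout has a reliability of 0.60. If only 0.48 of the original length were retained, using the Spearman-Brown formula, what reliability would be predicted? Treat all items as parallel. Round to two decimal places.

r_new = (0.48 × 0.60) / (1 + (0.48 − 1) × 0.60)
r_new = 0.2880 / 0.6880 ≈ 0.4186

0.42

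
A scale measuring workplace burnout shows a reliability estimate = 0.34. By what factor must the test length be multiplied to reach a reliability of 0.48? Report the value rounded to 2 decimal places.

n = 0.48 × (1 − 0.34) / [ 0.34 × (1 − 0.48) ]
  = 0.3168 / 0.1768 = 1.7919

1.79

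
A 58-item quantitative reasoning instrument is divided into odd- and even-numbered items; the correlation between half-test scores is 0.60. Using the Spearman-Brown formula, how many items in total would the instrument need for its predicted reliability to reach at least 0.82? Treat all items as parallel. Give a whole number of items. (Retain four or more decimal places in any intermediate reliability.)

89

r_full = 2(0.60)/(1 + 0.60) = 0.7500
n = r_tgt(1 − r_full) / [r_full(1 − r_tgt)] = 0.82 × 0.2500 / (0.7500 × 0.18) ≈ 1.5185
Required items = 1.5185 × 58 = 88.07, so 89 items.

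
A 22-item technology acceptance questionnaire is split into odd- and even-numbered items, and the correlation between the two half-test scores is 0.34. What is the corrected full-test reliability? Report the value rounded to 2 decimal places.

The full test is twice the length of either half (n = 2).
r_full = 2(0.34) / (1 + 0.34)
r_full = 0.6800 / 1.3400 ≈ 0.5075

0.51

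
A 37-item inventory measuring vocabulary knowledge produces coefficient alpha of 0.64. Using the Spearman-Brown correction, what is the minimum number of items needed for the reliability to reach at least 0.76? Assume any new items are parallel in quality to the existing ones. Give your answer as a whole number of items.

n = 0.76(1 − 0.64) / [0.64(1 − 0.76)]
  = 0.2736 / 0.1536 = 1.7813
Items needed = n × 37 = 1.7813 × 37 ≈ 65.91 → round up to 66

66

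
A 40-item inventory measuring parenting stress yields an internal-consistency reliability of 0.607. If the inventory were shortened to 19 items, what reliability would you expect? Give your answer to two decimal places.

0.42

n = 19/40 = 0.475
r_new = (0.475 × 0.607) / (1 + (0.475 − 1) × 0.607)
     = 0.2883 / 0.6813 = 0.4232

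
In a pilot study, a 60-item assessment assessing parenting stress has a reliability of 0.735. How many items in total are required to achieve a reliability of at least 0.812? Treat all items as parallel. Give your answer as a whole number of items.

94

Rearranging the Spearman-Brown formula for n,
n = r*(1 − r) / [ r (1 − r*) ]
n = 0.812(1 − 0.735) / [0.735(1 − 0.812)]
n = 0.215180 / 0.138180 ≈ 1.5572
1.5572 × 60 = 93.43 → 94 items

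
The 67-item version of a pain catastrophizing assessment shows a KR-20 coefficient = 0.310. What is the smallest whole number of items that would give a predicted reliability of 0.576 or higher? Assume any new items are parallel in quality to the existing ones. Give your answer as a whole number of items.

n = 0.576(1 − 0.310) / [0.310(1 − 0.576)]
n = 0.397440 / 0.131440 ≈ 3.0237
Items needed = n × 67 = 3.0237 × 67 ≈ 202.59 → round up to 203

203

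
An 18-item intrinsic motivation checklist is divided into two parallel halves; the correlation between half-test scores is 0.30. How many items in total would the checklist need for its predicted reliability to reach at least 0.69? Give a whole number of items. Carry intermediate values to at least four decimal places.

r_full = 2(0.30)/(1 + 0.30) = 0.4615
n = r_tgt(1 − r_full) / [r_full(1 − r_tgt)] = 0.69 × 0.5385 / (0.4615 × 0.31) ≈ 2.5972
Items = 2.5972 × 18 ≈ 46.75 → 47

47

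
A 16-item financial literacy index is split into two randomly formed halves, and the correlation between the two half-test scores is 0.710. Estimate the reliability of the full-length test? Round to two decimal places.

Each half is half the length of the full test, so the full test is n = 2 times a half.
r_full = 2(0.710) / (1 + 0.710)
r_full = 1.4200 / 1.7100 ≈ 0.8304

0.83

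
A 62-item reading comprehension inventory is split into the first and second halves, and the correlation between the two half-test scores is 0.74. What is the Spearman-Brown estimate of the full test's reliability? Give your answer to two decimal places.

0.85

Apply the Spearman-Brown correction with n = 2:
r_full = 2r_hh / (1 + r_hh) = 2 × 0.74 / (1 + 0.74)
r_full = 1.4800 / 1.7400 ≈ 0.8506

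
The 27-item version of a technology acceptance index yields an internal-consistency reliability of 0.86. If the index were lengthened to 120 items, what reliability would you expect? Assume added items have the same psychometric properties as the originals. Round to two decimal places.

Length ratio n = 120/27 = 4.4444
By Spearman-Brown, r_new = n r / (1 + (n − 1) r).
r_new = (4.4444 × 0.86) / (1 + (4.4444 − 1) × 0.86)
     = 3.8222 / 3.9622 = 0.9647

0.96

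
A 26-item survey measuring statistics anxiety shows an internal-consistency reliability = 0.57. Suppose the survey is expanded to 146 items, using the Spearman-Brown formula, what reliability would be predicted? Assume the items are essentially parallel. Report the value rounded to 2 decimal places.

Length ratio n = 146/26 = 5.6154
Apply the Spearman-Brown prophecy formula, r' = nr / [1 + (n − 1)r]:
r_new = 5.6154·0.57 / [1 + (5.6154 − 1)·0.57]
r_new = 3.2008 / 3.6308 ≈ 0.8816

0.88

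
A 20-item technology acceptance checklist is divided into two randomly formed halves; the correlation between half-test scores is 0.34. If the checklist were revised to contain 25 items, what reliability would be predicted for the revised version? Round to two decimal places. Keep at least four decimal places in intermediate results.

0.56

First correct the split-half correlation to full-test reliability: r_full = 2 × 0.34 / (1 + 0.34) ≈ 0.5075
Then adjust to 25 items: n = 25/20 = 1.2500
r_new = n·r_full / (1 + (n − 1)·r_full) = 0.6344 / 1.1269 ≈ 0.5630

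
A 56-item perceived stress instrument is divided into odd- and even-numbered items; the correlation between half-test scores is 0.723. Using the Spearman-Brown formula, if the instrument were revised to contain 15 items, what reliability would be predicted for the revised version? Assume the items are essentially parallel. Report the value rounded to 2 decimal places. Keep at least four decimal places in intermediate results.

0.58

Full-test reliability from the split-half r: r_full = 2(0.723)/(1 + 0.723) = 0.8392
Then adjust to 15 items: n = 15/56 = 0.2679
r_new = n·r_full / (1 + (n − 1)·r_full) = 0.2248 / 0.3856 ≈ 0.5830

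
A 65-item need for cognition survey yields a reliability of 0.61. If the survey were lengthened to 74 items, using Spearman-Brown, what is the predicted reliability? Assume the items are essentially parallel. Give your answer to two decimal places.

0.64

n = 74/65 = 1.1385
Spearman-Brown: r_new = n·r / (1 + (n − 1)·r)
r_new = 1.1385·0.61 / [1 + (1.1385 − 1)·0.61]
r_new = 0.6945 / 1.0845 ≈ 0.6404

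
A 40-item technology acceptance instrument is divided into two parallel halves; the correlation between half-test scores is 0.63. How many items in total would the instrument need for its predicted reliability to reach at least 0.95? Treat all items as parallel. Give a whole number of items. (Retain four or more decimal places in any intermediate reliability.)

224

Corrected full-test reliability: r_full = 2 × 0.63 / (1 + 0.63) ≈ 0.7730
n = r_tgt(1 − r_full) / [r_full(1 − r_tgt)] = 0.95 × 0.2270 / (0.7730 × 0.05) ≈ 5.5796
Required items = 5.5796 × 40 = 223.18, so 224 items.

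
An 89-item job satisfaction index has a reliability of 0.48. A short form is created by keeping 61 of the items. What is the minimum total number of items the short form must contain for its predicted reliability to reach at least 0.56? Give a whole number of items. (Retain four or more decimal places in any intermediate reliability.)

123

First, r for the 61-item form: n = 61/89 = 0.6854, so r_61 = 0.6854·0.48/(1 + (0.6854 − 1)·0.48) = 0.3875
Length factor from the short form to reach 0.56: n' = 0.56(1 − 0.3875) / [0.3875(1 − 0.56)] ≈ 2.0117
Items = 2.0117 × 61 ≈ 122.71 → 123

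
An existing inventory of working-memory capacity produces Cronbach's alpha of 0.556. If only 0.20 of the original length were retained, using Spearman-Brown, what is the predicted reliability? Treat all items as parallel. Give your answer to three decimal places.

r_new = (0.2 × 0.556) / (1 + (0.2 − 1) × 0.556)
     = 0.1112 / 0.5552 = 0.2003

0.200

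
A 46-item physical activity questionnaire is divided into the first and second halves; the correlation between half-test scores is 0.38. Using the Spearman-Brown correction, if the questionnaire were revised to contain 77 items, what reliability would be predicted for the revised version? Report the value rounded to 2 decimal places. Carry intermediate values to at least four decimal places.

First correct the split-half correlation to full-test reliability: r_full = 2 × 0.38 / (1 + 0.38) ≈ 0.5507
Length factor from 46 to 77 items: n = 77/46 = 1.6739
r_new = n·r_full / (1 + (n − 1)·r_full) = 0.9218 / 1.3711 ≈ 0.6723

0.67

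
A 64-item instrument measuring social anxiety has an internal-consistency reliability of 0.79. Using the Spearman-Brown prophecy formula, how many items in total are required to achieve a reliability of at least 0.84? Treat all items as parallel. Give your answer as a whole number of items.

Rearranging the Spearman-Brown formula for n,
n = r_target (1 − r_old) / [ r_old (1 − r_target) ]
n = 0.84(1 − 0.79) / [0.79(1 − 0.84)]
  = 0.1764 / 0.1264 = 1.3956
So the test needs 1.3956 × 64 ≈ 89.32 items; rounding up, 90.

90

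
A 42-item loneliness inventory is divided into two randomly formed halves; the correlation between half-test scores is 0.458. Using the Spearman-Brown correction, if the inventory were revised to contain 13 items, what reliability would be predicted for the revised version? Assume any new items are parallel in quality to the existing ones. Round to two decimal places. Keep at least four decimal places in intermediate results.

0.34

First correct the split-half correlation to full-test reliability: r_full = 2 × 0.458 / (1 + 0.458) ≈ 0.6283
Length factor from 42 to 13 items: n = 13/42 = 0.3095
r_new = n·r_full / (1 + (n − 1)·r_full) = 0.1945 / 0.5662 ≈ 0.3435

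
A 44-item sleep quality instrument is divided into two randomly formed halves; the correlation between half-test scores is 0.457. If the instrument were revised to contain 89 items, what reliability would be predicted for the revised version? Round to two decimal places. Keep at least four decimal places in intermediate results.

0.77

First correct the split-half correlation to full-test reliability: r_full = 2 × 0.457 / (1 + 0.457) ≈ 0.6273
Then adjust to 89 items: n = 89/44 = 2.0227
r_new = n·r_full / (1 + (n − 1)·r_full) = 1.2688 / 1.6415 ≈ 0.7730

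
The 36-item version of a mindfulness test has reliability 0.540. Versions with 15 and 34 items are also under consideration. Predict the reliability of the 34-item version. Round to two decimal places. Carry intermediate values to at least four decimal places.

The 15-item form is not needed; work directly from the 36-item form with n = 34/36 = 0.9444.
r_{34} = n·r / (1 + (n − 1)·r) = 0.5100 / 0.9700 ≈ 0.5258

0.53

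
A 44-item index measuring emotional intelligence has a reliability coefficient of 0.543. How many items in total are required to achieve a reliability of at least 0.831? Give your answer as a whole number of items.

183

Invert Spearman-Brown to solve for n:
n = r*(1 − r) / [ r (1 − r*) ]
n = [0.831 × 0.457] / [0.543 × 0.169]
  = 0.379767 / 0.091767 = 4.1384
So the test needs 4.1384 × 44 ≈ 182.09 items; rounding up, 183.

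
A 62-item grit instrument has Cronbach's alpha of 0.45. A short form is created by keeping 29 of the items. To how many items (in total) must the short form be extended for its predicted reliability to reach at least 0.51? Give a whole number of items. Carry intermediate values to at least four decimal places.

Short-form reliability: n = 29/62 = 0.4677; r_29 = n·r/(1+(n−1)r) ≈ 0.2768
Then solve for n' with r_old = 0.2768, r_target = 0.51: n' = 0.51(1 − 0.2768)/[0.2768(1 − 0.51)] = 2.7194
Items = 2.7194 × 29 ≈ 78.86 → 79

79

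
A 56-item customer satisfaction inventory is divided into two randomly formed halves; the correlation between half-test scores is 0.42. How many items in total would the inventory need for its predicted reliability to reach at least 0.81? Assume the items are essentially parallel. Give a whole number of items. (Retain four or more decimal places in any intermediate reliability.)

Corrected full-test reliability: r_full = 2 × 0.42 / (1 + 0.42) ≈ 0.5915
n = r_tgt(1 − r_full) / [r_full(1 − r_tgt)] = 0.81 × 0.4085 / (0.5915 × 0.19) ≈ 2.9442
Items = 2.9442 × 56 ≈ 164.88 → 165

165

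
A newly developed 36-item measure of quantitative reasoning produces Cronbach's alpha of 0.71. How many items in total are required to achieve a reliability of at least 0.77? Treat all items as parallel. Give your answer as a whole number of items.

Invert Spearman-Brown to solve for n:
n = r*(1 − r) / [ r (1 − r*) ]
n = 0.77 × (1 − 0.71) / [ 0.71 × (1 − 0.77) ]
n = 0.2233 / 0.1633 ≈ 1.3674
1.3674 × 36 = 49.23 → 50 items

50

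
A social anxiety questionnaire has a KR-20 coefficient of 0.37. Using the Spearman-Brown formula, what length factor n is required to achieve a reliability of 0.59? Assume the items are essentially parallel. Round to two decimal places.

2.45

Rearranging the Spearman-Brown formula for n,
n = r_target (1 − r_old) / [ r_old (1 − r_target) ]
n = 0.59(1 − 0.37) / [0.37(1 − 0.59)]
  = 0.3717 / 0.1517 = 2.4502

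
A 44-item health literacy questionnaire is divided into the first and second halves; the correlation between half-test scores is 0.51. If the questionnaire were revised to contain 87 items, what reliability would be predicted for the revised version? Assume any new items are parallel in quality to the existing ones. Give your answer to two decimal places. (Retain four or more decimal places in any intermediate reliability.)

0.80

Spearman-Brown correction (n = 2): r_full = 2·0.51/(1 + 0.51) = 0.6755
Then adjust to 87 items: n = 87/44 = 1.9773
r_new = n·r_full / (1 + (n − 1)·r_full) = 1.3357 / 1.6602 ≈ 0.8045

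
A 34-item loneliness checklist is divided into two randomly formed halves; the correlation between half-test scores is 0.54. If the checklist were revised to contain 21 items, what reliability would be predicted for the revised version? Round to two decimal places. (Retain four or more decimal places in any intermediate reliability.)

0.59

Full-test reliability from the split-half r: r_full = 2(0.54)/(1 + 0.54) = 0.7013
Then adjust to 21 items: n = 21/34 = 0.6176
r_new = n·r_full / (1 + (n − 1)·r_full) = 0.4331 / 0.7318 ≈ 0.5918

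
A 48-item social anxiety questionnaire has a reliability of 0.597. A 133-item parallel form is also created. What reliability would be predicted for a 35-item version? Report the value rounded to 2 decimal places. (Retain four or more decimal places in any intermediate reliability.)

0.52

The 133-item form is not needed; work directly from the 48-item form with n = 35/48 = 0.7292.
r_{35} = n·r / (1 + (n − 1)·r) = 0.4353 / 0.8383 ≈ 0.5193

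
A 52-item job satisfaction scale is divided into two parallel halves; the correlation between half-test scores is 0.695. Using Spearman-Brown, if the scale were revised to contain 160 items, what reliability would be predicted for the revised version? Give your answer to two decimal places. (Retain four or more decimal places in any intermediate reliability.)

0.93

Full-test reliability from the split-half r: r_full = 2(0.695)/(1 + 0.695) = 0.8201
Then adjust to 160 items: n = 160/52 = 3.0769
r_new = n·r_full / (1 + (n − 1)·r_full) = 2.5234 / 2.7033 ≈ 0.9335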